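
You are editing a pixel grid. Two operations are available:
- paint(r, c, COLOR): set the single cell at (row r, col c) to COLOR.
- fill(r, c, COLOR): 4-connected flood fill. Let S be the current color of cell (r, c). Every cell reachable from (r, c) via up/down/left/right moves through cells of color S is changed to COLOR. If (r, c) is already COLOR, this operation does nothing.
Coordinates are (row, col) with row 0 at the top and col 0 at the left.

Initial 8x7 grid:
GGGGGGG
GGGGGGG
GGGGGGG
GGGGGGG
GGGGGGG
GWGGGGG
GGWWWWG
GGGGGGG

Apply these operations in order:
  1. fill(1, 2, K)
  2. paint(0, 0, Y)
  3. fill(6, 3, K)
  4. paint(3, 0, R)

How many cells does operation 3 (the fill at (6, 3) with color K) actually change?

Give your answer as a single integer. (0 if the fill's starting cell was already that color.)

After op 1 fill(1,2,K) [51 cells changed]:
KKKKKKK
KKKKKKK
KKKKKKK
KKKKKKK
KKKKKKK
KWKKKKK
KKWWWWK
KKKKKKK
After op 2 paint(0,0,Y):
YKKKKKK
KKKKKKK
KKKKKKK
KKKKKKK
KKKKKKK
KWKKKKK
KKWWWWK
KKKKKKK
After op 3 fill(6,3,K) [4 cells changed]:
YKKKKKK
KKKKKKK
KKKKKKK
KKKKKKK
KKKKKKK
KWKKKKK
KKKKKKK
KKKKKKK

Answer: 4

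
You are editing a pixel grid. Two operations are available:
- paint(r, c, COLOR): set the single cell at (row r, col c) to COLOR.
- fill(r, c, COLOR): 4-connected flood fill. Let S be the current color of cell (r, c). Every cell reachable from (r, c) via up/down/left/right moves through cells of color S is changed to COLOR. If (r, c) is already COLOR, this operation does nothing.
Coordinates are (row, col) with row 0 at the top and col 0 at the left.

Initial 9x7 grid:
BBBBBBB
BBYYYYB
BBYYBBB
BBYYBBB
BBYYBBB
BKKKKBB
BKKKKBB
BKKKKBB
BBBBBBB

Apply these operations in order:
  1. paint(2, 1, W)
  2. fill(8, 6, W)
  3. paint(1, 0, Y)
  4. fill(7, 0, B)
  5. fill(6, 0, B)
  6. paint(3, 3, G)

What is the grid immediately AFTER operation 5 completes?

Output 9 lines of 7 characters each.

After op 1 paint(2,1,W):
BBBBBBB
BBYYYYB
BWYYBBB
BBYYBBB
BBYYBBB
BKKKKBB
BKKKKBB
BKKKKBB
BBBBBBB
After op 2 fill(8,6,W) [40 cells changed]:
WWWWWWW
WWYYYYW
WWYYWWW
WWYYWWW
WWYYWWW
WKKKKWW
WKKKKWW
WKKKKWW
WWWWWWW
After op 3 paint(1,0,Y):
WWWWWWW
YWYYYYW
WWYYWWW
WWYYWWW
WWYYWWW
WKKKKWW
WKKKKWW
WKKKKWW
WWWWWWW
After op 4 fill(7,0,B) [40 cells changed]:
BBBBBBB
YBYYYYB
BBYYBBB
BBYYBBB
BBYYBBB
BKKKKBB
BKKKKBB
BKKKKBB
BBBBBBB
After op 5 fill(6,0,B) [0 cells changed]:
BBBBBBB
YBYYYYB
BBYYBBB
BBYYBBB
BBYYBBB
BKKKKBB
BKKKKBB
BKKKKBB
BBBBBBB

Answer: BBBBBBB
YBYYYYB
BBYYBBB
BBYYBBB
BBYYBBB
BKKKKBB
BKKKKBB
BKKKKBB
BBBBBBB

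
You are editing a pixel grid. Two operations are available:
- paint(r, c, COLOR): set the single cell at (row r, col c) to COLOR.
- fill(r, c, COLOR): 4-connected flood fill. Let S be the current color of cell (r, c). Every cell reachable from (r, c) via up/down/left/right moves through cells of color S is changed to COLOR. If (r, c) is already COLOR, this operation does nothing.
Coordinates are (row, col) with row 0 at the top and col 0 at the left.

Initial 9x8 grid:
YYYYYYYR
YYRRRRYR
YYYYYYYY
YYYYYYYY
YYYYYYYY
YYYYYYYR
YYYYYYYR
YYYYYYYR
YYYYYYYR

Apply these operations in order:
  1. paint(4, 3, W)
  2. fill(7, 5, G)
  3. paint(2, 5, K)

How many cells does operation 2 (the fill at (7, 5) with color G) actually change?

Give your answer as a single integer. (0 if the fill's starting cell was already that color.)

Answer: 61

Derivation:
After op 1 paint(4,3,W):
YYYYYYYR
YYRRRRYR
YYYYYYYY
YYYYYYYY
YYYWYYYY
YYYYYYYR
YYYYYYYR
YYYYYYYR
YYYYYYYR
After op 2 fill(7,5,G) [61 cells changed]:
GGGGGGGR
GGRRRRGR
GGGGGGGG
GGGGGGGG
GGGWGGGG
GGGGGGGR
GGGGGGGR
GGGGGGGR
GGGGGGGR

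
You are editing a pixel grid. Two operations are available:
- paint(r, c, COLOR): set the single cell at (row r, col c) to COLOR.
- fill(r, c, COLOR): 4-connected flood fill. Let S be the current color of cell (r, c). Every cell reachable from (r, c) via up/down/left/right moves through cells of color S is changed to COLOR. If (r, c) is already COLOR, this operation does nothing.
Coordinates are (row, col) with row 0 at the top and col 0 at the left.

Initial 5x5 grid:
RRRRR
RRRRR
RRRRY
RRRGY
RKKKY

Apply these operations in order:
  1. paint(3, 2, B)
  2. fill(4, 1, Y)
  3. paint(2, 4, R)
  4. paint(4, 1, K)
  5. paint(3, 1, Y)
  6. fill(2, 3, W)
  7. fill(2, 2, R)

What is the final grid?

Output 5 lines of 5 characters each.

Answer: RRRRR
RRRRR
RRRRR
RYBGY
RKYYY

Derivation:
After op 1 paint(3,2,B):
RRRRR
RRRRR
RRRRY
RRBGY
RKKKY
After op 2 fill(4,1,Y) [3 cells changed]:
RRRRR
RRRRR
RRRRY
RRBGY
RYYYY
After op 3 paint(2,4,R):
RRRRR
RRRRR
RRRRR
RRBGY
RYYYY
After op 4 paint(4,1,K):
RRRRR
RRRRR
RRRRR
RRBGY
RKYYY
After op 5 paint(3,1,Y):
RRRRR
RRRRR
RRRRR
RYBGY
RKYYY
After op 6 fill(2,3,W) [17 cells changed]:
WWWWW
WWWWW
WWWWW
WYBGY
WKYYY
After op 7 fill(2,2,R) [17 cells changed]:
RRRRR
RRRRR
RRRRR
RYBGY
RKYYY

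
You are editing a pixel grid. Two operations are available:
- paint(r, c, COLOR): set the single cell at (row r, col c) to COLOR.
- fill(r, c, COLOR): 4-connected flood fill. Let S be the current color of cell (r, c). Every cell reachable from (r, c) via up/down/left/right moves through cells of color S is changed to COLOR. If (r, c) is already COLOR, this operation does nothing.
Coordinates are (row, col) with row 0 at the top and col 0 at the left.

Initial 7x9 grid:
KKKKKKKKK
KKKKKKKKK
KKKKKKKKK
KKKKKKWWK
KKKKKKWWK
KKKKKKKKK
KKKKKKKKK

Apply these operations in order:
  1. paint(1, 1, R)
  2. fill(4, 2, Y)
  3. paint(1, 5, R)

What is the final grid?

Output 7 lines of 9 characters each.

After op 1 paint(1,1,R):
KKKKKKKKK
KRKKKKKKK
KKKKKKKKK
KKKKKKWWK
KKKKKKWWK
KKKKKKKKK
KKKKKKKKK
After op 2 fill(4,2,Y) [58 cells changed]:
YYYYYYYYY
YRYYYYYYY
YYYYYYYYY
YYYYYYWWY
YYYYYYWWY
YYYYYYYYY
YYYYYYYYY
After op 3 paint(1,5,R):
YYYYYYYYY
YRYYYRYYY
YYYYYYYYY
YYYYYYWWY
YYYYYYWWY
YYYYYYYYY
YYYYYYYYY

Answer: YYYYYYYYY
YRYYYRYYY
YYYYYYYYY
YYYYYYWWY
YYYYYYWWY
YYYYYYYYY
YYYYYYYYY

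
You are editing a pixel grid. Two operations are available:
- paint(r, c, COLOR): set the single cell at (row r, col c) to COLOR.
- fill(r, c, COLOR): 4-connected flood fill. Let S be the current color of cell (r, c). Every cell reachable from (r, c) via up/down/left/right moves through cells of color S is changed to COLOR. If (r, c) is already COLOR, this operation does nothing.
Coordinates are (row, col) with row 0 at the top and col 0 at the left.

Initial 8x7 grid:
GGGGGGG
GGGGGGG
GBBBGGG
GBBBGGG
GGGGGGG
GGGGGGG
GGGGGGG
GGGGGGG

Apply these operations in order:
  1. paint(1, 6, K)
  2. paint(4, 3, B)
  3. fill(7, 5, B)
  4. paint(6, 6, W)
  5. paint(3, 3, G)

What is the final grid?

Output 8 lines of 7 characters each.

Answer: BBBBBBB
BBBBBBK
BBBBBBB
BBBGBBB
BBBBBBB
BBBBBBB
BBBBBBW
BBBBBBB

Derivation:
After op 1 paint(1,6,K):
GGGGGGG
GGGGGGK
GBBBGGG
GBBBGGG
GGGGGGG
GGGGGGG
GGGGGGG
GGGGGGG
After op 2 paint(4,3,B):
GGGGGGG
GGGGGGK
GBBBGGG
GBBBGGG
GGGBGGG
GGGGGGG
GGGGGGG
GGGGGGG
After op 3 fill(7,5,B) [48 cells changed]:
BBBBBBB
BBBBBBK
BBBBBBB
BBBBBBB
BBBBBBB
BBBBBBB
BBBBBBB
BBBBBBB
After op 4 paint(6,6,W):
BBBBBBB
BBBBBBK
BBBBBBB
BBBBBBB
BBBBBBB
BBBBBBB
BBBBBBW
BBBBBBB
After op 5 paint(3,3,G):
BBBBBBB
BBBBBBK
BBBBBBB
BBBGBBB
BBBBBBB
BBBBBBB
BBBBBBW
BBBBBBB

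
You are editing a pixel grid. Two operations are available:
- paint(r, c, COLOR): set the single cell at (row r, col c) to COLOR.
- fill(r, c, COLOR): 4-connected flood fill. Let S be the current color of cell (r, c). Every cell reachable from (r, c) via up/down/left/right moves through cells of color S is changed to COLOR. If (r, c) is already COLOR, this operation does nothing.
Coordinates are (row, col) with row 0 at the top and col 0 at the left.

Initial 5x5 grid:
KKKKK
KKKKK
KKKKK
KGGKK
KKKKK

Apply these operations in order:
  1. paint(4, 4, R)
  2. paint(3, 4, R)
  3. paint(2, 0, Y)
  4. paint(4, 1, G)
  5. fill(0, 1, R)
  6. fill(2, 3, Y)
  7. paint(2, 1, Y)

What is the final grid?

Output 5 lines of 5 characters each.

After op 1 paint(4,4,R):
KKKKK
KKKKK
KKKKK
KGGKK
KKKKR
After op 2 paint(3,4,R):
KKKKK
KKKKK
KKKKK
KGGKR
KKKKR
After op 3 paint(2,0,Y):
KKKKK
KKKKK
YKKKK
KGGKR
KKKKR
After op 4 paint(4,1,G):
KKKKK
KKKKK
YKKKK
KGGKR
KGKKR
After op 5 fill(0,1,R) [17 cells changed]:
RRRRR
RRRRR
YRRRR
KGGRR
KGRRR
After op 6 fill(2,3,Y) [19 cells changed]:
YYYYY
YYYYY
YYYYY
KGGYY
KGYYY
After op 7 paint(2,1,Y):
YYYYY
YYYYY
YYYYY
KGGYY
KGYYY

Answer: YYYYY
YYYYY
YYYYY
KGGYY
KGYYY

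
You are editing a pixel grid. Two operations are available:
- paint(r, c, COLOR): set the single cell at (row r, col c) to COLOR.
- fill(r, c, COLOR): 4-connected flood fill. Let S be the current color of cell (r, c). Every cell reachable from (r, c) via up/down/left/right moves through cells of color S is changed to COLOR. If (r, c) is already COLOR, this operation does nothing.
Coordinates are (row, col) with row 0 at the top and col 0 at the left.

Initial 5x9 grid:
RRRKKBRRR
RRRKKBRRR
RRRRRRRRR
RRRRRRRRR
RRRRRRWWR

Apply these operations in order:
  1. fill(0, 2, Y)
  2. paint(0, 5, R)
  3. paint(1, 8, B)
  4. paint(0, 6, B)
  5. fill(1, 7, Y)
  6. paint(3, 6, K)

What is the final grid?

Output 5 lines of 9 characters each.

After op 1 fill(0,2,Y) [37 cells changed]:
YYYKKBYYY
YYYKKBYYY
YYYYYYYYY
YYYYYYYYY
YYYYYYWWY
After op 2 paint(0,5,R):
YYYKKRYYY
YYYKKBYYY
YYYYYYYYY
YYYYYYYYY
YYYYYYWWY
After op 3 paint(1,8,B):
YYYKKRYYY
YYYKKBYYB
YYYYYYYYY
YYYYYYYYY
YYYYYYWWY
After op 4 paint(0,6,B):
YYYKKRBYY
YYYKKBYYB
YYYYYYYYY
YYYYYYYYY
YYYYYYWWY
After op 5 fill(1,7,Y) [0 cells changed]:
YYYKKRBYY
YYYKKBYYB
YYYYYYYYY
YYYYYYYYY
YYYYYYWWY
After op 6 paint(3,6,K):
YYYKKRBYY
YYYKKBYYB
YYYYYYYYY
YYYYYYKYY
YYYYYYWWY

Answer: YYYKKRBYY
YYYKKBYYB
YYYYYYYYY
YYYYYYKYY
YYYYYYWWY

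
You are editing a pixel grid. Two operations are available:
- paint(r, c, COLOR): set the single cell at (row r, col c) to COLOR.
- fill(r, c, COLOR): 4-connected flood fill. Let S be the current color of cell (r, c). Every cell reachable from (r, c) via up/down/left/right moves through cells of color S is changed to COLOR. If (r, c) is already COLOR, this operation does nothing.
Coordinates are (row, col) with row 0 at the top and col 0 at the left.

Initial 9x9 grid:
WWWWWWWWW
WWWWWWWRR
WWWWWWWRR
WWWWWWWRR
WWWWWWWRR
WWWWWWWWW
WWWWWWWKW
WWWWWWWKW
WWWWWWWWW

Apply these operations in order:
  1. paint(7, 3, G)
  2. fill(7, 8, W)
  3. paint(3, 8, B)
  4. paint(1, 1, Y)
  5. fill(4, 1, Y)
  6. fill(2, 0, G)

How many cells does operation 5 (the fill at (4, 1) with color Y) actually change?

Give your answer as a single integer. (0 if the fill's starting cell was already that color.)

After op 1 paint(7,3,G):
WWWWWWWWW
WWWWWWWRR
WWWWWWWRR
WWWWWWWRR
WWWWWWWRR
WWWWWWWWW
WWWWWWWKW
WWWGWWWKW
WWWWWWWWW
After op 2 fill(7,8,W) [0 cells changed]:
WWWWWWWWW
WWWWWWWRR
WWWWWWWRR
WWWWWWWRR
WWWWWWWRR
WWWWWWWWW
WWWWWWWKW
WWWGWWWKW
WWWWWWWWW
After op 3 paint(3,8,B):
WWWWWWWWW
WWWWWWWRR
WWWWWWWRR
WWWWWWWRB
WWWWWWWRR
WWWWWWWWW
WWWWWWWKW
WWWGWWWKW
WWWWWWWWW
After op 4 paint(1,1,Y):
WWWWWWWWW
WYWWWWWRR
WWWWWWWRR
WWWWWWWRB
WWWWWWWRR
WWWWWWWWW
WWWWWWWKW
WWWGWWWKW
WWWWWWWWW
After op 5 fill(4,1,Y) [69 cells changed]:
YYYYYYYYY
YYYYYYYRR
YYYYYYYRR
YYYYYYYRB
YYYYYYYRR
YYYYYYYYY
YYYYYYYKY
YYYGYYYKY
YYYYYYYYY

Answer: 69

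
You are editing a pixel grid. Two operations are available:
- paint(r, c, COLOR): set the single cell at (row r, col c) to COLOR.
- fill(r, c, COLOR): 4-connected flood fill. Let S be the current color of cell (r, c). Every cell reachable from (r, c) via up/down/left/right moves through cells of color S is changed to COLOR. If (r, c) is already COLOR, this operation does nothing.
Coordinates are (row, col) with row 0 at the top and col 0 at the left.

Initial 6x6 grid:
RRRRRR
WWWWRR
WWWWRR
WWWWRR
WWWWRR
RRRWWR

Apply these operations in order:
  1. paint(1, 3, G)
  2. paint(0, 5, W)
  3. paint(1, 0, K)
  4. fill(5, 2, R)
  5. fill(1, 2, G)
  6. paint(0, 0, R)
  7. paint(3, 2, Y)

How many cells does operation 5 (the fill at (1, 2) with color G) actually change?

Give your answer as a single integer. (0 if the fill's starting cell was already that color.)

After op 1 paint(1,3,G):
RRRRRR
WWWGRR
WWWWRR
WWWWRR
WWWWRR
RRRWWR
After op 2 paint(0,5,W):
RRRRRW
WWWGRR
WWWWRR
WWWWRR
WWWWRR
RRRWWR
After op 3 paint(1,0,K):
RRRRRW
KWWGRR
WWWWRR
WWWWRR
WWWWRR
RRRWWR
After op 4 fill(5,2,R) [0 cells changed]:
RRRRRW
KWWGRR
WWWWRR
WWWWRR
WWWWRR
RRRWWR
After op 5 fill(1,2,G) [16 cells changed]:
RRRRRW
KGGGRR
GGGGRR
GGGGRR
GGGGRR
RRRGGR

Answer: 16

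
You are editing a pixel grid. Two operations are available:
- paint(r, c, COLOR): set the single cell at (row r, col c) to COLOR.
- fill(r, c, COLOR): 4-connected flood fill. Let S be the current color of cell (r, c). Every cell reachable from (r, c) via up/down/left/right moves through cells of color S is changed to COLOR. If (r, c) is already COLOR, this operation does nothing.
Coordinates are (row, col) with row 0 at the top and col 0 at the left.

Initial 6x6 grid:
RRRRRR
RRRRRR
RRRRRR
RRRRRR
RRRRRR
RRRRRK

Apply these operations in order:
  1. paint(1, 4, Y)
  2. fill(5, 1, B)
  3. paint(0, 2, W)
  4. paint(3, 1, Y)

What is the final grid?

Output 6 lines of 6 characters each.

Answer: BBWBBB
BBBBYB
BBBBBB
BYBBBB
BBBBBB
BBBBBK

Derivation:
After op 1 paint(1,4,Y):
RRRRRR
RRRRYR
RRRRRR
RRRRRR
RRRRRR
RRRRRK
After op 2 fill(5,1,B) [34 cells changed]:
BBBBBB
BBBBYB
BBBBBB
BBBBBB
BBBBBB
BBBBBK
After op 3 paint(0,2,W):
BBWBBB
BBBBYB
BBBBBB
BBBBBB
BBBBBB
BBBBBK
After op 4 paint(3,1,Y):
BBWBBB
BBBBYB
BBBBBB
BYBBBB
BBBBBB
BBBBBK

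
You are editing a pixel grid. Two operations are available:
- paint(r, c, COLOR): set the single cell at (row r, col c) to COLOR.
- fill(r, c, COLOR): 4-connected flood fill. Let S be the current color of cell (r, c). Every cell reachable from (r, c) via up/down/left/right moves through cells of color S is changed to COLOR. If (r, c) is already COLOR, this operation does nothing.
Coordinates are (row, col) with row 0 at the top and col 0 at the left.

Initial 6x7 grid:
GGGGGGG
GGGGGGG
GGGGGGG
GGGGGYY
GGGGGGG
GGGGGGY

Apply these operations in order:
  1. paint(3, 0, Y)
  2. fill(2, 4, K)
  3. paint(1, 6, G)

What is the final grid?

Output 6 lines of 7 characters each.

Answer: KKKKKKK
KKKKKKG
KKKKKKK
YKKKKYY
KKKKKKK
KKKKKKY

Derivation:
After op 1 paint(3,0,Y):
GGGGGGG
GGGGGGG
GGGGGGG
YGGGGYY
GGGGGGG
GGGGGGY
After op 2 fill(2,4,K) [38 cells changed]:
KKKKKKK
KKKKKKK
KKKKKKK
YKKKKYY
KKKKKKK
KKKKKKY
After op 3 paint(1,6,G):
KKKKKKK
KKKKKKG
KKKKKKK
YKKKKYY
KKKKKKK
KKKKKKY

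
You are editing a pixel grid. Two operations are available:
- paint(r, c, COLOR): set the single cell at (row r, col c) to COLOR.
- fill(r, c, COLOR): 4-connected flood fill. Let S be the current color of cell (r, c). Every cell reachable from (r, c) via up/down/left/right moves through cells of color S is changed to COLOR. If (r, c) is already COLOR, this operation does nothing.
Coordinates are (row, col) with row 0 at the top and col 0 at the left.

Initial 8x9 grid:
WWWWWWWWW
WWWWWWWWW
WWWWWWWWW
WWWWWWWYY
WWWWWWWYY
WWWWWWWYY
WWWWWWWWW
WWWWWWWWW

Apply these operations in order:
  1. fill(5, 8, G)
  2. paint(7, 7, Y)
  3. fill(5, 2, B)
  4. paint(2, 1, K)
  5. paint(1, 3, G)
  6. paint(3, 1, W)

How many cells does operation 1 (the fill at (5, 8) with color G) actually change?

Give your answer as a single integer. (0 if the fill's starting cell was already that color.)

Answer: 6

Derivation:
After op 1 fill(5,8,G) [6 cells changed]:
WWWWWWWWW
WWWWWWWWW
WWWWWWWWW
WWWWWWWGG
WWWWWWWGG
WWWWWWWGG
WWWWWWWWW
WWWWWWWWW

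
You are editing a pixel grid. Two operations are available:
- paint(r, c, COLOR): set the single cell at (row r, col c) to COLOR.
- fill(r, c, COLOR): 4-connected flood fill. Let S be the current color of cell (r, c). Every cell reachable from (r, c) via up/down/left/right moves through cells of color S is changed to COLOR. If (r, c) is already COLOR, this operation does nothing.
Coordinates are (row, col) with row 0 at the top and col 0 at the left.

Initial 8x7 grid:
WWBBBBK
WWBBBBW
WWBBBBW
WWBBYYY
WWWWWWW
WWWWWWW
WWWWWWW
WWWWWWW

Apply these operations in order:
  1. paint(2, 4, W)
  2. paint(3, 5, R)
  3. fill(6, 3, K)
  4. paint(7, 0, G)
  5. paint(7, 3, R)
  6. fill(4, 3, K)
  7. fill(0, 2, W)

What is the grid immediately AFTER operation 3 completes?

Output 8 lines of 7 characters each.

After op 1 paint(2,4,W):
WWBBBBK
WWBBBBW
WWBBWBW
WWBBYYY
WWWWWWW
WWWWWWW
WWWWWWW
WWWWWWW
After op 2 paint(3,5,R):
WWBBBBK
WWBBBBW
WWBBWBW
WWBBYRY
WWWWWWW
WWWWWWW
WWWWWWW
WWWWWWW
After op 3 fill(6,3,K) [36 cells changed]:
KKBBBBK
KKBBBBW
KKBBWBW
KKBBYRY
KKKKKKK
KKKKKKK
KKKKKKK
KKKKKKK

Answer: KKBBBBK
KKBBBBW
KKBBWBW
KKBBYRY
KKKKKKK
KKKKKKK
KKKKKKK
KKKKKKK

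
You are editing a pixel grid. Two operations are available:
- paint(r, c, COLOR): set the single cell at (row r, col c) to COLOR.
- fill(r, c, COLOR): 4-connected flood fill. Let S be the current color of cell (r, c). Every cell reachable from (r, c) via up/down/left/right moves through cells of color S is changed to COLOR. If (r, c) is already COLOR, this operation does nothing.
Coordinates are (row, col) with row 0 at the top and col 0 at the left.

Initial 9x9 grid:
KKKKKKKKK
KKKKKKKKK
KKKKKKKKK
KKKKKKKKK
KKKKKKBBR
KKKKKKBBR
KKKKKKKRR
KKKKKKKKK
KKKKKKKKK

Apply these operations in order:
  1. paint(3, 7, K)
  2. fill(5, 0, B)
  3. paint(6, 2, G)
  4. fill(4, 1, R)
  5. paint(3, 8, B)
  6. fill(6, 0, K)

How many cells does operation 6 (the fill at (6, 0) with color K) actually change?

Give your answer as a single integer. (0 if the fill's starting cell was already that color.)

Answer: 79

Derivation:
After op 1 paint(3,7,K):
KKKKKKKKK
KKKKKKKKK
KKKKKKKKK
KKKKKKKKK
KKKKKKBBR
KKKKKKBBR
KKKKKKKRR
KKKKKKKKK
KKKKKKKKK
After op 2 fill(5,0,B) [73 cells changed]:
BBBBBBBBB
BBBBBBBBB
BBBBBBBBB
BBBBBBBBB
BBBBBBBBR
BBBBBBBBR
BBBBBBBRR
BBBBBBBBB
BBBBBBBBB
After op 3 paint(6,2,G):
BBBBBBBBB
BBBBBBBBB
BBBBBBBBB
BBBBBBBBB
BBBBBBBBR
BBBBBBBBR
BBGBBBBRR
BBBBBBBBB
BBBBBBBBB
After op 4 fill(4,1,R) [76 cells changed]:
RRRRRRRRR
RRRRRRRRR
RRRRRRRRR
RRRRRRRRR
RRRRRRRRR
RRRRRRRRR
RRGRRRRRR
RRRRRRRRR
RRRRRRRRR
After op 5 paint(3,8,B):
RRRRRRRRR
RRRRRRRRR
RRRRRRRRR
RRRRRRRRB
RRRRRRRRR
RRRRRRRRR
RRGRRRRRR
RRRRRRRRR
RRRRRRRRR
After op 6 fill(6,0,K) [79 cells changed]:
KKKKKKKKK
KKKKKKKKK
KKKKKKKKK
KKKKKKKKB
KKKKKKKKK
KKKKKKKKK
KKGKKKKKK
KKKKKKKKK
KKKKKKKKK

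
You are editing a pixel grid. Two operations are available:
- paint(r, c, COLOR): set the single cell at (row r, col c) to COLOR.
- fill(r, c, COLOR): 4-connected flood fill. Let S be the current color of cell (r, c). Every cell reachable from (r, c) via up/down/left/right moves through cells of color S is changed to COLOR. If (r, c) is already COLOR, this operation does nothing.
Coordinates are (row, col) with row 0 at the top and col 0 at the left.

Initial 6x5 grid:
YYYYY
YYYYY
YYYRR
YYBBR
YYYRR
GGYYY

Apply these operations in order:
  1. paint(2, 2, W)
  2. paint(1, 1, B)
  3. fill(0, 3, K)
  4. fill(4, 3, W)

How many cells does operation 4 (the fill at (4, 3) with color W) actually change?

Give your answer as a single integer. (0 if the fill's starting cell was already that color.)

Answer: 5

Derivation:
After op 1 paint(2,2,W):
YYYYY
YYYYY
YYWRR
YYBBR
YYYRR
GGYYY
After op 2 paint(1,1,B):
YYYYY
YBYYY
YYWRR
YYBBR
YYYRR
GGYYY
After op 3 fill(0,3,K) [19 cells changed]:
KKKKK
KBKKK
KKWRR
KKBBR
KKKRR
GGKKK
After op 4 fill(4,3,W) [5 cells changed]:
KKKKK
KBKKK
KKWWW
KKBBW
KKKWW
GGKKK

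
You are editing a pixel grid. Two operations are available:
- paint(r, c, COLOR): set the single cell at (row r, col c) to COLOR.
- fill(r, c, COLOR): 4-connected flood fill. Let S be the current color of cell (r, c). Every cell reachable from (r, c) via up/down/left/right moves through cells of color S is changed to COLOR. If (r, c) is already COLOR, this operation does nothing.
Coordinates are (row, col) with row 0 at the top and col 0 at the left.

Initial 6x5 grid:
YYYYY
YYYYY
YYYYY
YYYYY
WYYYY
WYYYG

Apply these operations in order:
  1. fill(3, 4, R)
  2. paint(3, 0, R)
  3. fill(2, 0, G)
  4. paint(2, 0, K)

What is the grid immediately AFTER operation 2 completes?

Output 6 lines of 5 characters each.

Answer: RRRRR
RRRRR
RRRRR
RRRRR
WRRRR
WRRRG

Derivation:
After op 1 fill(3,4,R) [27 cells changed]:
RRRRR
RRRRR
RRRRR
RRRRR
WRRRR
WRRRG
After op 2 paint(3,0,R):
RRRRR
RRRRR
RRRRR
RRRRR
WRRRR
WRRRG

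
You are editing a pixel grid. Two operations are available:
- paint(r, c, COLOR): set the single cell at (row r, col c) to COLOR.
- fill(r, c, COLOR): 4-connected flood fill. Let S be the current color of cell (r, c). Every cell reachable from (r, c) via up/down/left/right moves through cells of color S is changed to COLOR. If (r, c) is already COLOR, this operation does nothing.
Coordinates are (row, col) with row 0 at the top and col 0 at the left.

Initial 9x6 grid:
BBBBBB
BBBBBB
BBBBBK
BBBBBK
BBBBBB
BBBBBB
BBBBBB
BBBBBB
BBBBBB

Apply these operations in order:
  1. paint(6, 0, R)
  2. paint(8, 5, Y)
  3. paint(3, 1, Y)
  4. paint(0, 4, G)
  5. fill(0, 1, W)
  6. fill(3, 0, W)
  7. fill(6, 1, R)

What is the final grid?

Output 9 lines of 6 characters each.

After op 1 paint(6,0,R):
BBBBBB
BBBBBB
BBBBBK
BBBBBK
BBBBBB
BBBBBB
RBBBBB
BBBBBB
BBBBBB
After op 2 paint(8,5,Y):
BBBBBB
BBBBBB
BBBBBK
BBBBBK
BBBBBB
BBBBBB
RBBBBB
BBBBBB
BBBBBY
After op 3 paint(3,1,Y):
BBBBBB
BBBBBB
BBBBBK
BYBBBK
BBBBBB
BBBBBB
RBBBBB
BBBBBB
BBBBBY
After op 4 paint(0,4,G):
BBBBGB
BBBBBB
BBBBBK
BYBBBK
BBBBBB
BBBBBB
RBBBBB
BBBBBB
BBBBBY
After op 5 fill(0,1,W) [48 cells changed]:
WWWWGW
WWWWWW
WWWWWK
WYWWWK
WWWWWW
WWWWWW
RWWWWW
WWWWWW
WWWWWY
After op 6 fill(3,0,W) [0 cells changed]:
WWWWGW
WWWWWW
WWWWWK
WYWWWK
WWWWWW
WWWWWW
RWWWWW
WWWWWW
WWWWWY
After op 7 fill(6,1,R) [48 cells changed]:
RRRRGR
RRRRRR
RRRRRK
RYRRRK
RRRRRR
RRRRRR
RRRRRR
RRRRRR
RRRRRY

Answer: RRRRGR
RRRRRR
RRRRRK
RYRRRK
RRRRRR
RRRRRR
RRRRRR
RRRRRR
RRRRRY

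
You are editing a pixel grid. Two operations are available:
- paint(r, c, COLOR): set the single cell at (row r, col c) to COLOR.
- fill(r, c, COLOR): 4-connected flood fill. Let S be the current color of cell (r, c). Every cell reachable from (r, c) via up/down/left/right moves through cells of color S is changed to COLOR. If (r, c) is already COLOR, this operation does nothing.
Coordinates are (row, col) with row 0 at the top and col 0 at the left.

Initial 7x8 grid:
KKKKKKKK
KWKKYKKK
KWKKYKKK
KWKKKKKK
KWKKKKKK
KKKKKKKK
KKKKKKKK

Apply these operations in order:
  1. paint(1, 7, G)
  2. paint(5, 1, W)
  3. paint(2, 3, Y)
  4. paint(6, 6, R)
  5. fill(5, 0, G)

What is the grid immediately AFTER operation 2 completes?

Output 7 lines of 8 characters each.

After op 1 paint(1,7,G):
KKKKKKKK
KWKKYKKG
KWKKYKKK
KWKKKKKK
KWKKKKKK
KKKKKKKK
KKKKKKKK
After op 2 paint(5,1,W):
KKKKKKKK
KWKKYKKG
KWKKYKKK
KWKKKKKK
KWKKKKKK
KWKKKKKK
KKKKKKKK

Answer: KKKKKKKK
KWKKYKKG
KWKKYKKK
KWKKKKKK
KWKKKKKK
KWKKKKKK
KKKKKKKK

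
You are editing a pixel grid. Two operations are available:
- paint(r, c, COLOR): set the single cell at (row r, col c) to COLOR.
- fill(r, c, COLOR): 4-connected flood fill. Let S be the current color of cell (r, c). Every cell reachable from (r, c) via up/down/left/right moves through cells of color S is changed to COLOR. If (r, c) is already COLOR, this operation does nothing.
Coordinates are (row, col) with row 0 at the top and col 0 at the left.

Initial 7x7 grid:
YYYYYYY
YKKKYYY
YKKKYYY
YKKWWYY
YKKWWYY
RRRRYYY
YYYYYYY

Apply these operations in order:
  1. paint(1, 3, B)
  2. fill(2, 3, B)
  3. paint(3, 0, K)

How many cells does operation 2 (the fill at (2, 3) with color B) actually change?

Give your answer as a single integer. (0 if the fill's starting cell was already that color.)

Answer: 9

Derivation:
After op 1 paint(1,3,B):
YYYYYYY
YKKBYYY
YKKKYYY
YKKWWYY
YKKWWYY
RRRRYYY
YYYYYYY
After op 2 fill(2,3,B) [9 cells changed]:
YYYYYYY
YBBBYYY
YBBBYYY
YBBWWYY
YBBWWYY
RRRRYYY
YYYYYYY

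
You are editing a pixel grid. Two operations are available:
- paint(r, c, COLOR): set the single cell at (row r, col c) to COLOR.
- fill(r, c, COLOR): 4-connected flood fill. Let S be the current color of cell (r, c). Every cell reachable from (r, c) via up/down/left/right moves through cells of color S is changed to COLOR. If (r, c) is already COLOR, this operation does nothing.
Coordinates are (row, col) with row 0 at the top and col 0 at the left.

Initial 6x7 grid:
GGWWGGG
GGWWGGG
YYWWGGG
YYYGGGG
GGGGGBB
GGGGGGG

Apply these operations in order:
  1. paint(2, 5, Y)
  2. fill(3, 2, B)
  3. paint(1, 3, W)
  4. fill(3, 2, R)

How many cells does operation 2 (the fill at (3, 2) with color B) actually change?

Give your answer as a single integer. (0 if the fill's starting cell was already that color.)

After op 1 paint(2,5,Y):
GGWWGGG
GGWWGGG
YYWWGYG
YYYGGGG
GGGGGBB
GGGGGGG
After op 2 fill(3,2,B) [5 cells changed]:
GGWWGGG
GGWWGGG
BBWWGYG
BBBGGGG
GGGGGBB
GGGGGGG

Answer: 5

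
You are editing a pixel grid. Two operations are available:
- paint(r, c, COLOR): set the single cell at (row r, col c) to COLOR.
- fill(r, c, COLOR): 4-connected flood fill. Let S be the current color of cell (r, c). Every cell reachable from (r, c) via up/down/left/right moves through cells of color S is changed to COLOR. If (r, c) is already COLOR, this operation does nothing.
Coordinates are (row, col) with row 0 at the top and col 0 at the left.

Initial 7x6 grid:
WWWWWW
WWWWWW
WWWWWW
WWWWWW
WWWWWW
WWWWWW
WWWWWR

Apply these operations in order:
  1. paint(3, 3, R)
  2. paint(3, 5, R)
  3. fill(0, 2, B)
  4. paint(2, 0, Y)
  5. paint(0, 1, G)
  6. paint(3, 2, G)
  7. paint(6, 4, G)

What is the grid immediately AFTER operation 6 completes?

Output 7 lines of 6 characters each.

Answer: BGBBBB
BBBBBB
YBBBBB
BBGRBR
BBBBBB
BBBBBB
BBBBBR

Derivation:
After op 1 paint(3,3,R):
WWWWWW
WWWWWW
WWWWWW
WWWRWW
WWWWWW
WWWWWW
WWWWWR
After op 2 paint(3,5,R):
WWWWWW
WWWWWW
WWWWWW
WWWRWR
WWWWWW
WWWWWW
WWWWWR
After op 3 fill(0,2,B) [39 cells changed]:
BBBBBB
BBBBBB
BBBBBB
BBBRBR
BBBBBB
BBBBBB
BBBBBR
After op 4 paint(2,0,Y):
BBBBBB
BBBBBB
YBBBBB
BBBRBR
BBBBBB
BBBBBB
BBBBBR
After op 5 paint(0,1,G):
BGBBBB
BBBBBB
YBBBBB
BBBRBR
BBBBBB
BBBBBB
BBBBBR
After op 6 paint(3,2,G):
BGBBBB
BBBBBB
YBBBBB
BBGRBR
BBBBBB
BBBBBB
BBBBBR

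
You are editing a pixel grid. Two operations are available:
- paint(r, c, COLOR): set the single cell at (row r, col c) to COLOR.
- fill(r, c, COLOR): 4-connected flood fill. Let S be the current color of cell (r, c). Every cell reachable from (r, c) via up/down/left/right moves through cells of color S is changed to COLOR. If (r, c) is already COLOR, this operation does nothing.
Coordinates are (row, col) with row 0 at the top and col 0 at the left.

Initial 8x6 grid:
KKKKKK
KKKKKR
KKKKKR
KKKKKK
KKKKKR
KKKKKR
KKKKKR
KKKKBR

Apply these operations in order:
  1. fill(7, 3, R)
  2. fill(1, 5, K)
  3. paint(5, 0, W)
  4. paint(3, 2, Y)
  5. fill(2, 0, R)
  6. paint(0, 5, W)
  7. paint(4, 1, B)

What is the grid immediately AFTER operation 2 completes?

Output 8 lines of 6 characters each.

Answer: KKKKKK
KKKKKK
KKKKKK
KKKKKK
KKKKKK
KKKKKK
KKKKKK
KKKKBK

Derivation:
After op 1 fill(7,3,R) [41 cells changed]:
RRRRRR
RRRRRR
RRRRRR
RRRRRR
RRRRRR
RRRRRR
RRRRRR
RRRRBR
After op 2 fill(1,5,K) [47 cells changed]:
KKKKKK
KKKKKK
KKKKKK
KKKKKK
KKKKKK
KKKKKK
KKKKKK
KKKKBK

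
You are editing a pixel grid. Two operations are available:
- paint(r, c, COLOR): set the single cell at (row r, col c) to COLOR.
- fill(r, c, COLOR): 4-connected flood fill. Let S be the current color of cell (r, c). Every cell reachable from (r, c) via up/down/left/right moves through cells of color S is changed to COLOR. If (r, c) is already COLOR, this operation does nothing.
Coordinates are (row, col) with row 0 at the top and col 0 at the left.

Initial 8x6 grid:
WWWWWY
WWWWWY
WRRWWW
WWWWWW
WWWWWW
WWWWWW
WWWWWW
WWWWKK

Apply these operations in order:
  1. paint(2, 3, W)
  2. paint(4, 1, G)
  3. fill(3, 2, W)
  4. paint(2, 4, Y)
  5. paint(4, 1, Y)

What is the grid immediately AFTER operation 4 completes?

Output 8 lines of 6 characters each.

Answer: WWWWWY
WWWWWY
WRRWYW
WWWWWW
WGWWWW
WWWWWW
WWWWWW
WWWWKK

Derivation:
After op 1 paint(2,3,W):
WWWWWY
WWWWWY
WRRWWW
WWWWWW
WWWWWW
WWWWWW
WWWWWW
WWWWKK
After op 2 paint(4,1,G):
WWWWWY
WWWWWY
WRRWWW
WWWWWW
WGWWWW
WWWWWW
WWWWWW
WWWWKK
After op 3 fill(3,2,W) [0 cells changed]:
WWWWWY
WWWWWY
WRRWWW
WWWWWW
WGWWWW
WWWWWW
WWWWWW
WWWWKK
After op 4 paint(2,4,Y):
WWWWWY
WWWWWY
WRRWYW
WWWWWW
WGWWWW
WWWWWW
WWWWWW
WWWWKK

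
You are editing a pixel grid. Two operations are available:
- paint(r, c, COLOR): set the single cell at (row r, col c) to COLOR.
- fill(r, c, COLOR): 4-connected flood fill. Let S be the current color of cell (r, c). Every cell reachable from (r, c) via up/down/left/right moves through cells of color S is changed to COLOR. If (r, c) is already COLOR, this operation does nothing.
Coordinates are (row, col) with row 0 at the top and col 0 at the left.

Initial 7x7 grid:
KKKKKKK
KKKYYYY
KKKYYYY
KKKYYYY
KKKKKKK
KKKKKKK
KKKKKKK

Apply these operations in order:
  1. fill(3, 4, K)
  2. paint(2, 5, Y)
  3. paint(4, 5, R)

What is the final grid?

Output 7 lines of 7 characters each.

Answer: KKKKKKK
KKKKKKK
KKKKKYK
KKKKKKK
KKKKKRK
KKKKKKK
KKKKKKK

Derivation:
After op 1 fill(3,4,K) [12 cells changed]:
KKKKKKK
KKKKKKK
KKKKKKK
KKKKKKK
KKKKKKK
KKKKKKK
KKKKKKK
After op 2 paint(2,5,Y):
KKKKKKK
KKKKKKK
KKKKKYK
KKKKKKK
KKKKKKK
KKKKKKK
KKKKKKK
After op 3 paint(4,5,R):
KKKKKKK
KKKKKKK
KKKKKYK
KKKKKKK
KKKKKRK
KKKKKKK
KKKKKKK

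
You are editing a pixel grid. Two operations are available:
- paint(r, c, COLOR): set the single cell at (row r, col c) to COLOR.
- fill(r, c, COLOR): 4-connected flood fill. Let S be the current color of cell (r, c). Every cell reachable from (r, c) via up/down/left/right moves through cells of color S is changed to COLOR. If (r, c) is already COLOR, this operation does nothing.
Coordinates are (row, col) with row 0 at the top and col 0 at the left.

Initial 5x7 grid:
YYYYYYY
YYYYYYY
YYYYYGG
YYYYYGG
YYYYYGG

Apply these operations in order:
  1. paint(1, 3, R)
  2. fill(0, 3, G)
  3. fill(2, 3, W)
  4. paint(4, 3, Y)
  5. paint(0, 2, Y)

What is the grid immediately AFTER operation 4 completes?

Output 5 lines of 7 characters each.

Answer: WWWWWWW
WWWRWWW
WWWWWWW
WWWWWWW
WWWYWWW

Derivation:
After op 1 paint(1,3,R):
YYYYYYY
YYYRYYY
YYYYYGG
YYYYYGG
YYYYYGG
After op 2 fill(0,3,G) [28 cells changed]:
GGGGGGG
GGGRGGG
GGGGGGG
GGGGGGG
GGGGGGG
After op 3 fill(2,3,W) [34 cells changed]:
WWWWWWW
WWWRWWW
WWWWWWW
WWWWWWW
WWWWWWW
After op 4 paint(4,3,Y):
WWWWWWW
WWWRWWW
WWWWWWW
WWWWWWW
WWWYWWW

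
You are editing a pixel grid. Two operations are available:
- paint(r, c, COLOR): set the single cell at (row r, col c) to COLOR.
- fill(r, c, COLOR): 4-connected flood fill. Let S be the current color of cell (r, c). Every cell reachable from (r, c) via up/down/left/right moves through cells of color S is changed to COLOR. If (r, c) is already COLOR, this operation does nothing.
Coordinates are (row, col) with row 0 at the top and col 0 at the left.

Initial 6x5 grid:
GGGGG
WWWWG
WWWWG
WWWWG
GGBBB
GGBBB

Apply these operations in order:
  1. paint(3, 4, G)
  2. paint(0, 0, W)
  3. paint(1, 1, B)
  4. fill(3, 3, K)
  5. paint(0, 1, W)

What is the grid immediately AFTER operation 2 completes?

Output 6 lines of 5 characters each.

After op 1 paint(3,4,G):
GGGGG
WWWWG
WWWWG
WWWWG
GGBBB
GGBBB
After op 2 paint(0,0,W):
WGGGG
WWWWG
WWWWG
WWWWG
GGBBB
GGBBB

Answer: WGGGG
WWWWG
WWWWG
WWWWG
GGBBB
GGBBB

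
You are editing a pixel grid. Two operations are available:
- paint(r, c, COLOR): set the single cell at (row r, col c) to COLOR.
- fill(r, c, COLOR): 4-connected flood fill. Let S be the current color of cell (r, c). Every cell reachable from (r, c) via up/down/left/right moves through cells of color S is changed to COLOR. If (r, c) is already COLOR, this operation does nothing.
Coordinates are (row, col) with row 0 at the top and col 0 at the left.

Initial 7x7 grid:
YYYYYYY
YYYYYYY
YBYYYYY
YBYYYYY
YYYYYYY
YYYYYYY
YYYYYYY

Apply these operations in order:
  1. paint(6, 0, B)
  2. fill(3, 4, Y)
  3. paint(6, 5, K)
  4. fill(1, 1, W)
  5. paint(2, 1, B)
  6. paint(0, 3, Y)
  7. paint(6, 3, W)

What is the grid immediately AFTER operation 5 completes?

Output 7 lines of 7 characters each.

After op 1 paint(6,0,B):
YYYYYYY
YYYYYYY
YBYYYYY
YBYYYYY
YYYYYYY
YYYYYYY
BYYYYYY
After op 2 fill(3,4,Y) [0 cells changed]:
YYYYYYY
YYYYYYY
YBYYYYY
YBYYYYY
YYYYYYY
YYYYYYY
BYYYYYY
After op 3 paint(6,5,K):
YYYYYYY
YYYYYYY
YBYYYYY
YBYYYYY
YYYYYYY
YYYYYYY
BYYYYKY
After op 4 fill(1,1,W) [45 cells changed]:
WWWWWWW
WWWWWWW
WBWWWWW
WBWWWWW
WWWWWWW
WWWWWWW
BWWWWKW
After op 5 paint(2,1,B):
WWWWWWW
WWWWWWW
WBWWWWW
WBWWWWW
WWWWWWW
WWWWWWW
BWWWWKW

Answer: WWWWWWW
WWWWWWW
WBWWWWW
WBWWWWW
WWWWWWW
WWWWWWW
BWWWWKW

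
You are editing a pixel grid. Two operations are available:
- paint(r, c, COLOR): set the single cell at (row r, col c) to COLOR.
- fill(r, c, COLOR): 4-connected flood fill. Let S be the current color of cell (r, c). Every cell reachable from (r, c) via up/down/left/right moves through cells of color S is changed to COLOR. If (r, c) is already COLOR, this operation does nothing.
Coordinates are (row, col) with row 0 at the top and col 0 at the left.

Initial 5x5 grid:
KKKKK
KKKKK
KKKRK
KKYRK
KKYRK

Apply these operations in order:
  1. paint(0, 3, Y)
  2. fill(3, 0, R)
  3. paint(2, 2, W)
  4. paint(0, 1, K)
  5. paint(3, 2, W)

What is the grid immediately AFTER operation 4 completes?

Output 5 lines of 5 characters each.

Answer: RKRYR
RRRRR
RRWRR
RRYRR
RRYRR

Derivation:
After op 1 paint(0,3,Y):
KKKYK
KKKKK
KKKRK
KKYRK
KKYRK
After op 2 fill(3,0,R) [19 cells changed]:
RRRYR
RRRRR
RRRRR
RRYRR
RRYRR
After op 3 paint(2,2,W):
RRRYR
RRRRR
RRWRR
RRYRR
RRYRR
After op 4 paint(0,1,K):
RKRYR
RRRRR
RRWRR
RRYRR
RRYRR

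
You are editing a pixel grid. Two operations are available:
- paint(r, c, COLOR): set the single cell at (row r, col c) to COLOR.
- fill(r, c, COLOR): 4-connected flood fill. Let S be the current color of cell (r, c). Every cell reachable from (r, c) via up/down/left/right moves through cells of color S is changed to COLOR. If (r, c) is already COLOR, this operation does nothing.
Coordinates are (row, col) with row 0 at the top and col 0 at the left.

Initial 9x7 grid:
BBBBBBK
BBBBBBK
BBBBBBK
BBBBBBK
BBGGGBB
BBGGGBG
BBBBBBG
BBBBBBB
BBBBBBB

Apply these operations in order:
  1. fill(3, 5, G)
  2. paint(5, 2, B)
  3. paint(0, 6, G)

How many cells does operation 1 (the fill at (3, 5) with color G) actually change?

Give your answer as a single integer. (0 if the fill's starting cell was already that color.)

After op 1 fill(3,5,G) [51 cells changed]:
GGGGGGK
GGGGGGK
GGGGGGK
GGGGGGK
GGGGGGG
GGGGGGG
GGGGGGG
GGGGGGG
GGGGGGG

Answer: 51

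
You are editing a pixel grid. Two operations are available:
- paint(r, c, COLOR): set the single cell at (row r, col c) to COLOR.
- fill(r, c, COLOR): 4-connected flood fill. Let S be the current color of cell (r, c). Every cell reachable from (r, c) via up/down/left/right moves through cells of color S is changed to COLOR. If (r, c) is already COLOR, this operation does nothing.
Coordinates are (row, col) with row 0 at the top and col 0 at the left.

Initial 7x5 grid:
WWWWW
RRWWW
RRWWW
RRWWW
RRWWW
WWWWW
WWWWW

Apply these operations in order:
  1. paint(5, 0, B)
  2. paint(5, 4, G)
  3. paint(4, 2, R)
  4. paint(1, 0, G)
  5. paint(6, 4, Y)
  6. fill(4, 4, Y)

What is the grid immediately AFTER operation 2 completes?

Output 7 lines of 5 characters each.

Answer: WWWWW
RRWWW
RRWWW
RRWWW
RRWWW
BWWWG
WWWWW

Derivation:
After op 1 paint(5,0,B):
WWWWW
RRWWW
RRWWW
RRWWW
RRWWW
BWWWW
WWWWW
After op 2 paint(5,4,G):
WWWWW
RRWWW
RRWWW
RRWWW
RRWWW
BWWWG
WWWWW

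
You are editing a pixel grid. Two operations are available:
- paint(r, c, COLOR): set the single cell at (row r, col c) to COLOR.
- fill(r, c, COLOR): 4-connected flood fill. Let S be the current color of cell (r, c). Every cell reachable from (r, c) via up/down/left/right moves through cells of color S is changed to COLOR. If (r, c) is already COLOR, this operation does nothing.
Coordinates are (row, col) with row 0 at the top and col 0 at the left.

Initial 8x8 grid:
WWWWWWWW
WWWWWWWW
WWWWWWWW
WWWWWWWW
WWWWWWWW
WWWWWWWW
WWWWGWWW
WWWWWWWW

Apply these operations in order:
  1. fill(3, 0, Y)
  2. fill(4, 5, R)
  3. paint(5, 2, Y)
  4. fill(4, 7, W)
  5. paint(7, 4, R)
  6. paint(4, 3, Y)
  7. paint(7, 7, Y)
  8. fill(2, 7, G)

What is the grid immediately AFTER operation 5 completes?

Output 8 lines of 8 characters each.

Answer: WWWWWWWW
WWWWWWWW
WWWWWWWW
WWWWWWWW
WWWWWWWW
WWYWWWWW
WWWWGWWW
WWWWRWWW

Derivation:
After op 1 fill(3,0,Y) [63 cells changed]:
YYYYYYYY
YYYYYYYY
YYYYYYYY
YYYYYYYY
YYYYYYYY
YYYYYYYY
YYYYGYYY
YYYYYYYY
After op 2 fill(4,5,R) [63 cells changed]:
RRRRRRRR
RRRRRRRR
RRRRRRRR
RRRRRRRR
RRRRRRRR
RRRRRRRR
RRRRGRRR
RRRRRRRR
After op 3 paint(5,2,Y):
RRRRRRRR
RRRRRRRR
RRRRRRRR
RRRRRRRR
RRRRRRRR
RRYRRRRR
RRRRGRRR
RRRRRRRR
After op 4 fill(4,7,W) [62 cells changed]:
WWWWWWWW
WWWWWWWW
WWWWWWWW
WWWWWWWW
WWWWWWWW
WWYWWWWW
WWWWGWWW
WWWWWWWW
After op 5 paint(7,4,R):
WWWWWWWW
WWWWWWWW
WWWWWWWW
WWWWWWWW
WWWWWWWW
WWYWWWWW
WWWWGWWW
WWWWRWWW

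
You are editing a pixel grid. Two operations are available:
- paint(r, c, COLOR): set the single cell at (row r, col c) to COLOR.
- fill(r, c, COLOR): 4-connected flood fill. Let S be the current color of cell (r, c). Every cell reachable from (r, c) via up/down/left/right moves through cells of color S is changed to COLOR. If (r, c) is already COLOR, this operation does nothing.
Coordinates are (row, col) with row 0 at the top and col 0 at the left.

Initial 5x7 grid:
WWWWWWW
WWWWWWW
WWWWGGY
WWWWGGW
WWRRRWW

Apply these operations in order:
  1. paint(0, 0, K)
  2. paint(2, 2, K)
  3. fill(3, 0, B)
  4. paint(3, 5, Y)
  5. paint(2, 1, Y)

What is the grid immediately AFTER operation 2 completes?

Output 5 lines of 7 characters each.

After op 1 paint(0,0,K):
KWWWWWW
WWWWWWW
WWWWGGY
WWWWGGW
WWRRRWW
After op 2 paint(2,2,K):
KWWWWWW
WWWWWWW
WWKWGGY
WWWWGGW
WWRRRWW

Answer: KWWWWWW
WWWWWWW
WWKWGGY
WWWWGGW
WWRRRWW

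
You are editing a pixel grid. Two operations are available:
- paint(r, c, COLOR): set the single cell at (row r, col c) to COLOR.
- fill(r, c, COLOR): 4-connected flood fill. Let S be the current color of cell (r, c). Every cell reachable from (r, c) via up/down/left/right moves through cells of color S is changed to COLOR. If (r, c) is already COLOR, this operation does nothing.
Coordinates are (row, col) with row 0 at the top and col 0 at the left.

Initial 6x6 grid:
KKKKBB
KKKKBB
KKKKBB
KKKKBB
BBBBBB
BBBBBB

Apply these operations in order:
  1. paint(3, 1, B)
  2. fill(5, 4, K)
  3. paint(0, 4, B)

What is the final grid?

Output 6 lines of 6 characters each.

After op 1 paint(3,1,B):
KKKKBB
KKKKBB
KKKKBB
KBKKBB
BBBBBB
BBBBBB
After op 2 fill(5,4,K) [21 cells changed]:
KKKKKK
KKKKKK
KKKKKK
KKKKKK
KKKKKK
KKKKKK
After op 3 paint(0,4,B):
KKKKBK
KKKKKK
KKKKKK
KKKKKK
KKKKKK
KKKKKK

Answer: KKKKBK
KKKKKK
KKKKKK
KKKKKK
KKKKKK
KKKKKK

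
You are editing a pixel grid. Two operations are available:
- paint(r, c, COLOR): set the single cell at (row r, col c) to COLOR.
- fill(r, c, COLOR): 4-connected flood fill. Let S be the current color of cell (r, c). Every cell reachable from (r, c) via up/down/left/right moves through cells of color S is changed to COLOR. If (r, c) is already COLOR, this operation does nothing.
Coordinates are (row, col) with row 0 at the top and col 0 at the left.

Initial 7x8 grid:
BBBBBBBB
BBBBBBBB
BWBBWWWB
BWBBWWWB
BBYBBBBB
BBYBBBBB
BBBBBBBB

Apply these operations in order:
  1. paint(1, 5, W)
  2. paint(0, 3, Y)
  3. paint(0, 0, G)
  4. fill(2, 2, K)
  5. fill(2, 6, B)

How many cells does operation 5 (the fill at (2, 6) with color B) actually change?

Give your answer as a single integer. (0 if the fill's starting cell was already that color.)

Answer: 7

Derivation:
After op 1 paint(1,5,W):
BBBBBBBB
BBBBBWBB
BWBBWWWB
BWBBWWWB
BBYBBBBB
BBYBBBBB
BBBBBBBB
After op 2 paint(0,3,Y):
BBBYBBBB
BBBBBWBB
BWBBWWWB
BWBBWWWB
BBYBBBBB
BBYBBBBB
BBBBBBBB
After op 3 paint(0,0,G):
GBBYBBBB
BBBBBWBB
BWBBWWWB
BWBBWWWB
BBYBBBBB
BBYBBBBB
BBBBBBBB
After op 4 fill(2,2,K) [43 cells changed]:
GKKYKKKK
KKKKKWKK
KWKKWWWK
KWKKWWWK
KKYKKKKK
KKYKKKKK
KKKKKKKK
After op 5 fill(2,6,B) [7 cells changed]:
GKKYKKKK
KKKKKBKK
KWKKBBBK
KWKKBBBK
KKYKKKKK
KKYKKKKK
KKKKKKKK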